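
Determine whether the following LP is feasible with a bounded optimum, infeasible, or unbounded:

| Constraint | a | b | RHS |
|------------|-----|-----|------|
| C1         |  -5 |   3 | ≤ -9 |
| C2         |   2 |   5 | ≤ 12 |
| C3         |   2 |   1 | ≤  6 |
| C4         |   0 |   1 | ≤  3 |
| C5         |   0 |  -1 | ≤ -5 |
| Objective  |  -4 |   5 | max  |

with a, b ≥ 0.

Infeasible (no feasible solution exists)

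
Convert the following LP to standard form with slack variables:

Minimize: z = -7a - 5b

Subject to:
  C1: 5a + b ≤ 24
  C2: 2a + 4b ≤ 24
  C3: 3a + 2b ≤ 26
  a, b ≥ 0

min z = -7a - 5b

s.t.
  5a + b + s1 = 24
  2a + 4b + s2 = 24
  3a + 2b + s3 = 26
  a, b, s1, s2, s3 ≥ 0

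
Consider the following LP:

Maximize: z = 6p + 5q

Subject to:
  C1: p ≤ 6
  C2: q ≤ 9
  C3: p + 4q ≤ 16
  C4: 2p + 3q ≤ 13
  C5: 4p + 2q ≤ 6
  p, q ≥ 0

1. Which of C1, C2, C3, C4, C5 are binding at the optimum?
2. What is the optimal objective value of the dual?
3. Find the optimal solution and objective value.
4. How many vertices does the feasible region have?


1. C5
2. 15
3. p = 0, q = 3, z = 15
4. 3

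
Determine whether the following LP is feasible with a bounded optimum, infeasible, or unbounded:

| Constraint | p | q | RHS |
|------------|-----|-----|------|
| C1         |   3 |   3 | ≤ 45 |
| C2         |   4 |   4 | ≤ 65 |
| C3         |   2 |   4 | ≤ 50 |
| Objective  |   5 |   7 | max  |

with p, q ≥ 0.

Feasible with a bounded optimal solution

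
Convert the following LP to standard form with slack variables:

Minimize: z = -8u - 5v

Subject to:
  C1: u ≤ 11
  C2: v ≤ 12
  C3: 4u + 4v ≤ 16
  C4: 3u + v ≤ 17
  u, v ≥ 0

min z = -8u - 5v

s.t.
  u + s1 = 11
  v + s2 = 12
  4u + 4v + s3 = 16
  3u + v + s4 = 17
  u, v, s1, s2, s3, s4 ≥ 0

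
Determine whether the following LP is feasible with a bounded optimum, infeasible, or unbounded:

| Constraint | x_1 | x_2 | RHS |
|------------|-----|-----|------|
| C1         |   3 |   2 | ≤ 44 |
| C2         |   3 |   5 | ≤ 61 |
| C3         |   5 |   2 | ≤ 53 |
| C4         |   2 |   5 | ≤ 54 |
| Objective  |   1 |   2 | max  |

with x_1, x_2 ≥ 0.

Feasible with a bounded optimal solution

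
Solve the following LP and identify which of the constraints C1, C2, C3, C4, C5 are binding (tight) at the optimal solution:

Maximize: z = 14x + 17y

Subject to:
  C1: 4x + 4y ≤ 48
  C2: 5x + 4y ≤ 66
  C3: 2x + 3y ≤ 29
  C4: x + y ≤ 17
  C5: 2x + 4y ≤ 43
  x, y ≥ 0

At x = 7, y = 5, compute slack b - a·x for each constraint:
  C1: 48 − 48 = 0  (binding)
  C2: 66 − 55 = 11  (slack)
  C3: 29 − 29 = 0  (binding)
  C4: 17 − 12 = 5  (slack)
  C5: 43 − 34 = 9  (slack)

Optimal: x = 7, y = 5
Binding: C1, C3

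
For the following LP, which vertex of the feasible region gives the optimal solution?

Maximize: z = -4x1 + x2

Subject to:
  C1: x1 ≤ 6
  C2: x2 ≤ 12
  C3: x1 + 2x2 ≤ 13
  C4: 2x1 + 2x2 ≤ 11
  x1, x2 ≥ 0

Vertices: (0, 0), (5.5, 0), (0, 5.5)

Evaluate the objective at each vertex of the feasible region:
  z(0, 0) = 0
  z(5.5, 0) = -22
  z(0, 5.5) = 5.5  ←
The maximum is at x1 = 0, x2 = 5.5.

(0, 5.5)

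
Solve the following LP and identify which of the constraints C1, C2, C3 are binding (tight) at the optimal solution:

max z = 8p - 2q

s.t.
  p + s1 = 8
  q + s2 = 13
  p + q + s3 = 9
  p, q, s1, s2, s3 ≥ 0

At p = 8, q = 0, compute slack b - a·x for each constraint:
  C1: 8 − 8 = 0  (binding)
  C2: 13 − 0 = 13  (slack)
  C3: 9 − 8 = 1  (slack)

Optimal: p = 8, q = 0
Binding: C1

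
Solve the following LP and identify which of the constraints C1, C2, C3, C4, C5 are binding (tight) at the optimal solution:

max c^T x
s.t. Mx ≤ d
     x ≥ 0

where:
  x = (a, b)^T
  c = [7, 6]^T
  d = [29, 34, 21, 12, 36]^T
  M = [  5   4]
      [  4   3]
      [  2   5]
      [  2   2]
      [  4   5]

At a = 5, b = 1, compute slack b - a·x for each constraint:
  C1: 29 − 29 = 0  (binding)
  C2: 34 − 23 = 11  (slack)
  C3: 21 − 15 = 6  (slack)
  C4: 12 − 12 = 0  (binding)
  C5: 36 − 25 = 11  (slack)

Optimal: a = 5, b = 1
Binding: C1, C4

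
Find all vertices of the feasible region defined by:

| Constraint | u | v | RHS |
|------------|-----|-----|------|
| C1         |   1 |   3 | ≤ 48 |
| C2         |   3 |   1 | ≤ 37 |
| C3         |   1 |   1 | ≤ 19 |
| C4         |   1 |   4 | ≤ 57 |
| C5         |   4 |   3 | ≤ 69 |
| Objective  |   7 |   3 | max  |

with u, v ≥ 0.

(0, 0), (12.33, 0), (9, 10), (6.333, 12.67), (0, 14.25)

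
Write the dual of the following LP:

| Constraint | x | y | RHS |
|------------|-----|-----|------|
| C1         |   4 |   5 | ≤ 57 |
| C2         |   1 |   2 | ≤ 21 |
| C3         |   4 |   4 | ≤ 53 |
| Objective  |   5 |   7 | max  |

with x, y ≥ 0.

Primal max cᵀx s.t. Ax ≤ b, x ≥ 0  →  Dual min bᵀy s.t. Aᵀy ≥ c, y ≥ 0.

Minimize: z = 57y1 + 21y2 + 53y3

Subject to:
  4y1 + y2 + 4y3 ≥ 5
  5y1 + 2y2 + 4y3 ≥ 7
  y1, y2, y3 ≥ 0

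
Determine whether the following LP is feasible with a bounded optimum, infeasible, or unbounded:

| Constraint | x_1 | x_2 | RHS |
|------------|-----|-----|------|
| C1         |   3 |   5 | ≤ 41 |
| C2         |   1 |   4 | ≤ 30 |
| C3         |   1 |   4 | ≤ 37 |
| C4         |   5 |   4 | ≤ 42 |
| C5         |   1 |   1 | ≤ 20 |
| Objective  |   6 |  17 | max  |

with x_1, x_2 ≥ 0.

Feasible with a bounded optimal solution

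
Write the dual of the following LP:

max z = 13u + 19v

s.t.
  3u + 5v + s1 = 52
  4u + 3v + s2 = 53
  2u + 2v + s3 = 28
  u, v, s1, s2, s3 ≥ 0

Primal max cᵀx s.t. Ax ≤ b, x ≥ 0  →  Dual min bᵀy s.t. Aᵀy ≥ c, y ≥ 0.

Minimize: z = 52y1 + 53y2 + 28y3

Subject to:
  3y1 + 4y2 + 2y3 ≥ 13
  5y1 + 3y2 + 2y3 ≥ 19
  y1, y2, y3 ≥ 0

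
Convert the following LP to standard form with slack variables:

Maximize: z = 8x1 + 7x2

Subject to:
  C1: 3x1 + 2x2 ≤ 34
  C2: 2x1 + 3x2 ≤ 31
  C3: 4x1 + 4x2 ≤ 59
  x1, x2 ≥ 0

max z = 8x1 + 7x2

s.t.
  3x1 + 2x2 + s1 = 34
  2x1 + 3x2 + s2 = 31
  4x1 + 4x2 + s3 = 59
  x1, x2, s1, s2, s3 ≥ 0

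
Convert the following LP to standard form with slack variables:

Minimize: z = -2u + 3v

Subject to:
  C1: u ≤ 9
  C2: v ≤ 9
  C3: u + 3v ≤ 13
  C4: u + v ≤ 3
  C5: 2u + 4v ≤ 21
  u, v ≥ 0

min z = -2u + 3v

s.t.
  u + s1 = 9
  v + s2 = 9
  u + 3v + s3 = 13
  u + v + s4 = 3
  2u + 4v + s5 = 21
  u, v, s1, s2, s3, s4, s5 ≥ 0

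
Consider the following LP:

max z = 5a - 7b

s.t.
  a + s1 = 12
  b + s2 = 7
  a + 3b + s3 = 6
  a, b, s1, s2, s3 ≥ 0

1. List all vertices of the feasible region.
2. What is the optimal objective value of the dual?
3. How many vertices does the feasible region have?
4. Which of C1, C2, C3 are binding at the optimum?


1. (0, 0), (6, 0), (0, 2)
2. 30
3. 3
4. C3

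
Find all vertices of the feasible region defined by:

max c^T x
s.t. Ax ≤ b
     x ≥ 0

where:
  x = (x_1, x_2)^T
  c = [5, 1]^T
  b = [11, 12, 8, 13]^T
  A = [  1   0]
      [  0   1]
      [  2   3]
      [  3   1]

(0, 0), (4, 0), (0, 2.667)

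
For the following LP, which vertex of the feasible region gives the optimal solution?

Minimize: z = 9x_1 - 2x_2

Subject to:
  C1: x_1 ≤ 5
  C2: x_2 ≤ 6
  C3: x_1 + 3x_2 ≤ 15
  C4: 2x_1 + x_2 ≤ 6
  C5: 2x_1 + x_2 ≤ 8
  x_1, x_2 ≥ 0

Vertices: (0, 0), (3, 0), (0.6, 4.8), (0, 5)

Evaluate the objective at each vertex of the feasible region:
  z(0, 0) = 0
  z(3, 0) = 27
  z(0.6, 4.8) = -4.2
  z(0, 5) = -10  ←
The minimum is at x_1 = 0, x_2 = 5.

(0, 5)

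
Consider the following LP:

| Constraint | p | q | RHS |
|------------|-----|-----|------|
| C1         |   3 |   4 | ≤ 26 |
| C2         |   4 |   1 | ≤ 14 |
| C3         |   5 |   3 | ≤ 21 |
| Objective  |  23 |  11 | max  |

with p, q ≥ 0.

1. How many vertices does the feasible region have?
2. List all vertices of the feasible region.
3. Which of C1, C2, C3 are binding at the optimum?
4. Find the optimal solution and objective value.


1. 5
2. (0, 0), (3.5, 0), (3, 2), (0.5455, 6.091), (0, 6.5)
3. C2, C3
4. p = 3, q = 2, z = 91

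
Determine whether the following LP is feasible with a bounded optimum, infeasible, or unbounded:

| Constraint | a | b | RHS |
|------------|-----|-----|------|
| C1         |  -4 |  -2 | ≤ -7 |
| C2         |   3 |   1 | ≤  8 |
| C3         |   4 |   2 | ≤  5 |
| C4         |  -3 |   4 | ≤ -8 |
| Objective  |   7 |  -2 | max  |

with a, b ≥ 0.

Infeasible (no feasible solution exists)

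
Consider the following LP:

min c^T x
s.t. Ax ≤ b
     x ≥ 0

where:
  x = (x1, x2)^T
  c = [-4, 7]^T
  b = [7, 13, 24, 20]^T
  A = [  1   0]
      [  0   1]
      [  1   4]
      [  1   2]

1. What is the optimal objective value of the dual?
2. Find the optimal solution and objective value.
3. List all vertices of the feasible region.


1. -28
2. x1 = 7, x2 = 0, z = -28
3. (0, 0), (7, 0), (7, 4.25), (0, 6)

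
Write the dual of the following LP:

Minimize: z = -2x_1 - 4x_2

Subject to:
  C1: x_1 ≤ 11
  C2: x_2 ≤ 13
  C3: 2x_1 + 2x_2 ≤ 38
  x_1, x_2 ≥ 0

Primal min cᵀx s.t. Ax ≤ b, x ≥ 0  →  Dual max −bᵀy s.t. Aᵀy ≥ −c, y ≥ 0.

Maximize: z = -11y1 - 13y2 - 38y3

Subject to:
  y1 + 2y3 ≥ 2
  y2 + 2y3 ≥ 4
  y1, y2, y3 ≥ 0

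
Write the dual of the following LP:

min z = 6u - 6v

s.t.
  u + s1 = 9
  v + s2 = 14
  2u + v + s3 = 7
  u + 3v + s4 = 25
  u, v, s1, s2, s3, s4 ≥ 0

Primal min cᵀx s.t. Ax ≤ b, x ≥ 0  →  Dual max −bᵀy s.t. Aᵀy ≥ −c, y ≥ 0.

Maximize: z = -9y1 - 14y2 - 7y3 - 25y4

Subject to:
  y1 + 2y3 + y4 ≥ -6
  y2 + y3 + 3y4 ≥ 6
  y1, y2, y3, y4 ≥ 0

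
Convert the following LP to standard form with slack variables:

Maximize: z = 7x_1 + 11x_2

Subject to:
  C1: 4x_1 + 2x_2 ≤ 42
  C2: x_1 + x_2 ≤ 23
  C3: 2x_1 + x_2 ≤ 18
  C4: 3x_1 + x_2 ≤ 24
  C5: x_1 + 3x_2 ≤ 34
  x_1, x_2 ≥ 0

max z = 7x_1 + 11x_2

s.t.
  4x_1 + 2x_2 + s1 = 42
  x_1 + x_2 + s2 = 23
  2x_1 + x_2 + s3 = 18
  3x_1 + x_2 + s4 = 24
  x_1 + 3x_2 + s5 = 34
  x_1, x_2, s1, s2, s3, s4, s5 ≥ 0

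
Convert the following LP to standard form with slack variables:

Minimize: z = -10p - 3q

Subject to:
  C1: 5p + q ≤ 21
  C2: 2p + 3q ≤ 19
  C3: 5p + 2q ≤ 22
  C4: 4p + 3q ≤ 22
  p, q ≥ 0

min z = -10p - 3q

s.t.
  5p + q + s1 = 21
  2p + 3q + s2 = 19
  5p + 2q + s3 = 22
  4p + 3q + s4 = 22
  p, q, s1, s2, s3, s4 ≥ 0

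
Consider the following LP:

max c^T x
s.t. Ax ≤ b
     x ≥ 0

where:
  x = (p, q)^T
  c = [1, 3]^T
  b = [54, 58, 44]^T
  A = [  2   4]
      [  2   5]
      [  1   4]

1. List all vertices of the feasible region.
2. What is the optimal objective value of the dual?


1. (0, 0), (27, 0), (19, 4), (4, 10), (0, 11)
2. 34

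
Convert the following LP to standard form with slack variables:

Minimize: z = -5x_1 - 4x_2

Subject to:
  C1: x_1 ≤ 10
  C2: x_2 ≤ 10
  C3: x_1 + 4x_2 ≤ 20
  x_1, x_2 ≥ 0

min z = -5x_1 - 4x_2

s.t.
  x_1 + s1 = 10
  x_2 + s2 = 10
  x_1 + 4x_2 + s3 = 20
  x_1, x_2, s1, s2, s3 ≥ 0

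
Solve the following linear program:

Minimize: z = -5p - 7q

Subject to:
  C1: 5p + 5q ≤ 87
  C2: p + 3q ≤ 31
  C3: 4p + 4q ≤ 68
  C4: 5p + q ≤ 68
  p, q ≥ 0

Evaluate the objective at each vertex of the feasible region:
  z(0, 0) = 0
  z(13.6, 0) = -68
  z(12.75, 4.25) = -93.5
  z(10, 7) = -99  ←
  z(0, 10.33) = -72.33
The minimum is at p = 10, q = 7.

p = 10, q = 7, z = -99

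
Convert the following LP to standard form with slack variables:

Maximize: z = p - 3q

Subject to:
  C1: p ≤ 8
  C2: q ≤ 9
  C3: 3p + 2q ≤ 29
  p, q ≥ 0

max z = p - 3q

s.t.
  p + s1 = 8
  q + s2 = 9
  3p + 2q + s3 = 29
  p, q, s1, s2, s3 ≥ 0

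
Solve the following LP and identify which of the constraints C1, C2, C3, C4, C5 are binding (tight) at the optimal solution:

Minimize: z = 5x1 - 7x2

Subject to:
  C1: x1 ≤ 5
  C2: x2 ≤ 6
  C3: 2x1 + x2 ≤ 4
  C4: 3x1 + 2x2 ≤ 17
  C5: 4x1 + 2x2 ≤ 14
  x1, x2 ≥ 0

At x1 = 0, x2 = 4, compute slack b - a·x for each constraint:
  C1: 5 − 0 = 5  (slack)
  C2: 6 − 4 = 2  (slack)
  C3: 4 − 4 = 0  (binding)
  C4: 17 − 8 = 9  (slack)
  C5: 14 − 8 = 6  (slack)

Optimal: x1 = 0, x2 = 4
Binding: C3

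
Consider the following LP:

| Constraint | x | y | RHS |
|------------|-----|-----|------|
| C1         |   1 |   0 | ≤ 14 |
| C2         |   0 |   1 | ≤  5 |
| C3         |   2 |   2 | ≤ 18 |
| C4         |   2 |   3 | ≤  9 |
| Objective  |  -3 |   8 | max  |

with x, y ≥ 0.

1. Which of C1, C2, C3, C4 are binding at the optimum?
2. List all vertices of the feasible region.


1. C4
2. (0, 0), (4.5, 0), (0, 3)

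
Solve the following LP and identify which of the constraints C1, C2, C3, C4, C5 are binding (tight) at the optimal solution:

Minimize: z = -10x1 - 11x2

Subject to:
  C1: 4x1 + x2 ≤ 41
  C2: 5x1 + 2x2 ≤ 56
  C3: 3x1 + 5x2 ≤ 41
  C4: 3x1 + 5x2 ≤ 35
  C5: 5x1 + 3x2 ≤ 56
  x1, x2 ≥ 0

At x1 = 10, x2 = 1, compute slack b - a·x for each constraint:
  C1: 41 − 41 = 0  (binding)
  C2: 56 − 52 = 4  (slack)
  C3: 41 − 35 = 6  (slack)
  C4: 35 − 35 = 0  (binding)
  C5: 56 − 53 = 3  (slack)

Optimal: x1 = 10, x2 = 1
Binding: C1, C4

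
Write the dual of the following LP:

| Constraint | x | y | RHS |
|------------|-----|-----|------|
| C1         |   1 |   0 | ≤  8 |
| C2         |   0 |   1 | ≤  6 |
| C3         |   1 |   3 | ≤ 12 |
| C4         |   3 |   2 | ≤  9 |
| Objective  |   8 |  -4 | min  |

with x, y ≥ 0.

Primal min cᵀx s.t. Ax ≤ b, x ≥ 0  →  Dual max −bᵀy s.t. Aᵀy ≥ −c, y ≥ 0.

Maximize: z = -8y1 - 6y2 - 12y3 - 9y4

Subject to:
  y1 + y3 + 3y4 ≥ -8
  y2 + 3y3 + 2y4 ≥ 4
  y1, y2, y3, y4 ≥ 0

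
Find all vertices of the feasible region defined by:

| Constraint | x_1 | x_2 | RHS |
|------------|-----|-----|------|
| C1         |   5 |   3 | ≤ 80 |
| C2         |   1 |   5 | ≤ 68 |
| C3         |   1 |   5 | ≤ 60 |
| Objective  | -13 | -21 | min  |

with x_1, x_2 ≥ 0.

(0, 0), (16, 0), (10, 10), (0, 12)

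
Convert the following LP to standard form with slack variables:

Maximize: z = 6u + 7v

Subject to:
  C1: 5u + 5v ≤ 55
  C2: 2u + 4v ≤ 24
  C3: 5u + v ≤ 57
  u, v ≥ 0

max z = 6u + 7v

s.t.
  5u + 5v + s1 = 55
  2u + 4v + s2 = 24
  5u + v + s3 = 57
  u, v, s1, s2, s3 ≥ 0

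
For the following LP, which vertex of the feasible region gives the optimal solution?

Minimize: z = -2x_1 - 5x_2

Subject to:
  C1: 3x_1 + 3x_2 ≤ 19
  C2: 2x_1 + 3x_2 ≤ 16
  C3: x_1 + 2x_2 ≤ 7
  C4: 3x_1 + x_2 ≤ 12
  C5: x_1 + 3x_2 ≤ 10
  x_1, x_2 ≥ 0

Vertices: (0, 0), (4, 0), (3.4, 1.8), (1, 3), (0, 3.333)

Evaluate the objective at each vertex of the feasible region:
  z(0, 0) = 0
  z(4, 0) = -8
  z(3.4, 1.8) = -15.8
  z(1, 3) = -17  ←
  z(0, 3.333) = -16.67
The minimum is at x_1 = 1, x_2 = 3.

(1, 3)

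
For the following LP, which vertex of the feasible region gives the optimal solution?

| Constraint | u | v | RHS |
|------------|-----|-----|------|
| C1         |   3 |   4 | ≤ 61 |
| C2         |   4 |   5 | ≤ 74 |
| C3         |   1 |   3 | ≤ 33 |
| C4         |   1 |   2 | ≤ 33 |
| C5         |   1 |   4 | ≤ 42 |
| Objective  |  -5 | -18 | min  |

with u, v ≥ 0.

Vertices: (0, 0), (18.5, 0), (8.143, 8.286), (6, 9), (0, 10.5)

Evaluate the objective at each vertex of the feasible region:
  z(0, 0) = 0
  z(18.5, 0) = -92.5
  z(8.143, 8.286) = -189.9
  z(6, 9) = -192  ←
  z(0, 10.5) = -189
The minimum is at u = 6, v = 9.

(6, 9)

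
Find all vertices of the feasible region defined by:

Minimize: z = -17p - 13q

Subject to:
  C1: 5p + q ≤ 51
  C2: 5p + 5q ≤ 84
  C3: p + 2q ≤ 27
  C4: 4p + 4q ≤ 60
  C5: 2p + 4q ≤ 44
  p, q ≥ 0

(0, 0), (10.2, 0), (9, 6), (8, 7), (0, 11)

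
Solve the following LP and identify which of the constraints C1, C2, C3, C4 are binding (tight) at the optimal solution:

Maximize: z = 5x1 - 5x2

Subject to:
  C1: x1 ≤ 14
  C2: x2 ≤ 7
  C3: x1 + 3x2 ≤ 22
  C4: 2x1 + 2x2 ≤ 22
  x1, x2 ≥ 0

At x1 = 11, x2 = 0, compute slack b - a·x for each constraint:
  C1: 14 − 11 = 3  (slack)
  C2: 7 − 0 = 7  (slack)
  C3: 22 − 11 = 11  (slack)
  C4: 22 − 22 = 0  (binding)

Optimal: x1 = 11, x2 = 0
Binding: C4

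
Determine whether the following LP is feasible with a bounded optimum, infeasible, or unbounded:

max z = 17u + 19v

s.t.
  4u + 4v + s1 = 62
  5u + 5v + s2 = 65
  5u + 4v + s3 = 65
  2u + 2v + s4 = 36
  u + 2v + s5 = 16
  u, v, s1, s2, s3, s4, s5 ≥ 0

Feasible with a bounded optimal solution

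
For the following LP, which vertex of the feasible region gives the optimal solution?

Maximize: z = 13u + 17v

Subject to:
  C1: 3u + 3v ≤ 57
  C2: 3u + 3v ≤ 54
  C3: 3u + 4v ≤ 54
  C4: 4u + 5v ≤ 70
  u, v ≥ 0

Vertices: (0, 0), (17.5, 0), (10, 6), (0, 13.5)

Evaluate the objective at each vertex of the feasible region:
  z(0, 0) = 0
  z(17.5, 0) = 227.5
  z(10, 6) = 232  ←
  z(0, 13.5) = 229.5
The maximum is at u = 10, v = 6.

(10, 6)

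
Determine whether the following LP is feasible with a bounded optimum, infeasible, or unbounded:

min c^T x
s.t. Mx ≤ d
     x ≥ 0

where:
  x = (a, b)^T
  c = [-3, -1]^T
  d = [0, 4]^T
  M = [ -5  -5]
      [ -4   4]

Unbounded (objective can decrease without bound)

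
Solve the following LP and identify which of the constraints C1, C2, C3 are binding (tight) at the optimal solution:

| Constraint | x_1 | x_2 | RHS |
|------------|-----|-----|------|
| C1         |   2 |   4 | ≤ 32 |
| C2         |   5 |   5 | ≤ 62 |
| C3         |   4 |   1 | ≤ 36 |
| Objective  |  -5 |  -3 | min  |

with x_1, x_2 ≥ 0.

At x_1 = 8, x_2 = 4, compute slack b - a·x for each constraint:
  C1: 32 − 32 = 0  (binding)
  C2: 62 − 60 = 2  (slack)
  C3: 36 − 36 = 0  (binding)

Optimal: x_1 = 8, x_2 = 4
Binding: C1, C3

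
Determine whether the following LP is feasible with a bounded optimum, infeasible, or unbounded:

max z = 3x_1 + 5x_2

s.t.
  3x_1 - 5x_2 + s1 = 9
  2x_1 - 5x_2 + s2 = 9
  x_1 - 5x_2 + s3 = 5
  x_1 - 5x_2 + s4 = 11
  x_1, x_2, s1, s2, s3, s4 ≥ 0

Unbounded (objective can increase without bound)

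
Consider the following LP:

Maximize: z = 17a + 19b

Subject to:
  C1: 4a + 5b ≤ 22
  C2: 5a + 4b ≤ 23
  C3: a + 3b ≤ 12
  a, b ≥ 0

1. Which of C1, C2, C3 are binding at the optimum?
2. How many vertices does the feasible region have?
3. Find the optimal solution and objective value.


1. C1, C2
2. 5
3. a = 3, b = 2, z = 89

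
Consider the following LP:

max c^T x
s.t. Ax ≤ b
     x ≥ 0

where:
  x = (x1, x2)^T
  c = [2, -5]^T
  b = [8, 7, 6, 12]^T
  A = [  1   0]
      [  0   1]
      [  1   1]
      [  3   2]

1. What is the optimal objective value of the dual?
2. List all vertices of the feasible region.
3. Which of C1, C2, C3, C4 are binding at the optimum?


1. 8
2. (0, 0), (4, 0), (0, 6)
3. C4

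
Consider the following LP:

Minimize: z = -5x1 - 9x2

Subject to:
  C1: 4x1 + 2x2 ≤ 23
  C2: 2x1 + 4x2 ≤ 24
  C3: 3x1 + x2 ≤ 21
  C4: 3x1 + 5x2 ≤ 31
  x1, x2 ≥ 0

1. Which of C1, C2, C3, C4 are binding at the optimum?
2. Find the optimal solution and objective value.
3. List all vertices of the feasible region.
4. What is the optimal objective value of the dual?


1. C2, C4
2. x1 = 2, x2 = 5, z = -55
3. (0, 0), (5.75, 0), (3.786, 3.929), (2, 5), (0, 6)
4. -55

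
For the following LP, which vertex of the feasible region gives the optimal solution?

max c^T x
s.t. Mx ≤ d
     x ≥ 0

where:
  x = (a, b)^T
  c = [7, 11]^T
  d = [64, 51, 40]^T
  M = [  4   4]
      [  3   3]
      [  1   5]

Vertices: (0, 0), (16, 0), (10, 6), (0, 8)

Evaluate the objective at each vertex of the feasible region:
  z(0, 0) = 0
  z(16, 0) = 112
  z(10, 6) = 136  ←
  z(0, 8) = 88
The maximum is at a = 10, b = 6.

(10, 6)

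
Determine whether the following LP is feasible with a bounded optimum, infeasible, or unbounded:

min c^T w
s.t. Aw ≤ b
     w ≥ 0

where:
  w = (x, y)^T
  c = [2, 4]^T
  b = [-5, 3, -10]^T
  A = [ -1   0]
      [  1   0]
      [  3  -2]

Infeasible (no feasible solution exists)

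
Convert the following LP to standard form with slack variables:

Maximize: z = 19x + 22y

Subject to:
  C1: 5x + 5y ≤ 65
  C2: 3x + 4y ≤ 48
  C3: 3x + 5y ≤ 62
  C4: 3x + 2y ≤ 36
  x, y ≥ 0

max z = 19x + 22y

s.t.
  5x + 5y + s1 = 65
  3x + 4y + s2 = 48
  3x + 5y + s3 = 62
  3x + 2y + s4 = 36
  x, y, s1, s2, s3, s4 ≥ 0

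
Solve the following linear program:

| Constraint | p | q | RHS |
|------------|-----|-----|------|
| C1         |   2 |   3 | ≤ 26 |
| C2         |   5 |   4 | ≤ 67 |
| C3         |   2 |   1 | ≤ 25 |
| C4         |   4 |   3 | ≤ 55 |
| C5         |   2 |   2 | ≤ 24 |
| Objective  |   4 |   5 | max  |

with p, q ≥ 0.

Evaluate the objective at each vertex of the feasible region:
  z(0, 0) = 0
  z(12, 0) = 48
  z(10, 2) = 50  ←
  z(0, 8.667) = 43.33
The maximum is at p = 10, q = 2.

p = 10, q = 2, z = 50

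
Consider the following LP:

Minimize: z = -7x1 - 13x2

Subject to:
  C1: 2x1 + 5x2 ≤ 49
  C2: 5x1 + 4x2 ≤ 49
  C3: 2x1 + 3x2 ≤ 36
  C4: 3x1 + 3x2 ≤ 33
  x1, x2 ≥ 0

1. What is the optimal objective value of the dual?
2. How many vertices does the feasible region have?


1. -131
2. 5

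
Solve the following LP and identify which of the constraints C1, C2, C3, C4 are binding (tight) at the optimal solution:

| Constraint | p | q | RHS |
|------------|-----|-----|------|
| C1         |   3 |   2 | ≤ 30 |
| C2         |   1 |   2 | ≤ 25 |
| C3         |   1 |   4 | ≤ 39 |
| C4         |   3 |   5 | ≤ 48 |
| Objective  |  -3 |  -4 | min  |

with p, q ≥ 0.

At p = 6, q = 6, compute slack b - a·x for each constraint:
  C1: 30 − 30 = 0  (binding)
  C2: 25 − 18 = 7  (slack)
  C3: 39 − 30 = 9  (slack)
  C4: 48 − 48 = 0  (binding)

Optimal: p = 6, q = 6
Binding: C1, C4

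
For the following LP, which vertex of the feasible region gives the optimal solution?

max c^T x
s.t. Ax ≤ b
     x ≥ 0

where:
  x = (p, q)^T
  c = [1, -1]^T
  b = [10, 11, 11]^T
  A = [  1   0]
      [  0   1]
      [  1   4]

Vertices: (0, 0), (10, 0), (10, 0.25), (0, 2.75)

Evaluate the objective at each vertex of the feasible region:
  z(0, 0) = 0
  z(10, 0) = 10  ←
  z(10, 0.25) = 9.75
  z(0, 2.75) = -2.75
The maximum is at p = 10, q = 0.

(10, 0)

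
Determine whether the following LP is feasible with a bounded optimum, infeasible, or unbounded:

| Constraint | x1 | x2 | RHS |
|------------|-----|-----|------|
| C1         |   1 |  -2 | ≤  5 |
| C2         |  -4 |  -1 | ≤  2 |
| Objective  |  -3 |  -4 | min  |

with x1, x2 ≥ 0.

Unbounded (objective can decrease without bound)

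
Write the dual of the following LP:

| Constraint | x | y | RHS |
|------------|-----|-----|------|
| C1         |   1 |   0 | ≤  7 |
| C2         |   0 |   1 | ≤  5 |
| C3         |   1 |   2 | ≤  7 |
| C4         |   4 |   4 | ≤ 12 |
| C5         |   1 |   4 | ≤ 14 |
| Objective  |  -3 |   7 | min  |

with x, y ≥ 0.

Primal min cᵀx s.t. Ax ≤ b, x ≥ 0  →  Dual max −bᵀy s.t. Aᵀy ≥ −c, y ≥ 0.

Maximize: z = -7y1 - 5y2 - 7y3 - 12y4 - 14y5

Subject to:
  y1 + y3 + 4y4 + y5 ≥ 3
  y2 + 2y3 + 4y4 + 4y5 ≥ -7
  y1, y2, y3, y4, y5 ≥ 0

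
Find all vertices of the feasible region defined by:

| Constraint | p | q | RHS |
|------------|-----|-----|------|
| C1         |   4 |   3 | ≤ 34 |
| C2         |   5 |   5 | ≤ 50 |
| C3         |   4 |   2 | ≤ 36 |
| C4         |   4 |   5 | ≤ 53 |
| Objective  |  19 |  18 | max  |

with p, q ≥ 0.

(0, 0), (8.5, 0), (4, 6), (0, 10)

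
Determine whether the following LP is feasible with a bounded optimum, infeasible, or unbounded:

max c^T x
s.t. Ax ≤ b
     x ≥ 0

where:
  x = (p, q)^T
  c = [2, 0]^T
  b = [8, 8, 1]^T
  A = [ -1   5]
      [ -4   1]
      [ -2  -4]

Unbounded (objective can increase without bound)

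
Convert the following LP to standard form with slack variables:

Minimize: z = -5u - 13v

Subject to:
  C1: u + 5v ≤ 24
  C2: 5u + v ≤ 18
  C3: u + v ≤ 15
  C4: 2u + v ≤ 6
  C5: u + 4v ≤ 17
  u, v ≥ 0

min z = -5u - 13v

s.t.
  u + 5v + s1 = 24
  5u + v + s2 = 18
  u + v + s3 = 15
  2u + v + s4 = 6
  u + 4v + s5 = 17
  u, v, s1, s2, s3, s4, s5 ≥ 0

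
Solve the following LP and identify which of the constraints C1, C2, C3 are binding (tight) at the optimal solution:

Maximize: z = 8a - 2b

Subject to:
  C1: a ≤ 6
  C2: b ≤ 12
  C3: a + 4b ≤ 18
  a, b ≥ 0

At a = 6, b = 0, compute slack b - a·x for each constraint:
  C1: 6 − 6 = 0  (binding)
  C2: 12 − 0 = 12  (slack)
  C3: 18 − 6 = 12  (slack)

Optimal: a = 6, b = 0
Binding: C1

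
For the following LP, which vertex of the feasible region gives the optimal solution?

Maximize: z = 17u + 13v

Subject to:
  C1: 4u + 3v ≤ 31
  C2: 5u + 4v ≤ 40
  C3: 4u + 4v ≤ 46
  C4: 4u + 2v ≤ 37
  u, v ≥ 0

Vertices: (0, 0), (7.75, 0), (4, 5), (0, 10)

Evaluate the objective at each vertex of the feasible region:
  z(0, 0) = 0
  z(7.75, 0) = 131.8
  z(4, 5) = 133  ←
  z(0, 10) = 130
The maximum is at u = 4, v = 5.

(4, 5)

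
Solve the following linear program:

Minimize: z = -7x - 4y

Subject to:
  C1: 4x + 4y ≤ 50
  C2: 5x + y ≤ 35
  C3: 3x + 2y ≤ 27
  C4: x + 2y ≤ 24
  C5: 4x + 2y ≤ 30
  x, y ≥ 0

Evaluate the objective at each vertex of the feasible region:
  z(0, 0) = 0
  z(7, 0) = -49
  z(6.667, 1.667) = -53.33
  z(3, 9) = -57  ←
  z(2, 10.5) = -56
  z(1, 11.5) = -53
  z(0, 12) = -48
The minimum is at x = 3, y = 9.

x = 3, y = 9, z = -57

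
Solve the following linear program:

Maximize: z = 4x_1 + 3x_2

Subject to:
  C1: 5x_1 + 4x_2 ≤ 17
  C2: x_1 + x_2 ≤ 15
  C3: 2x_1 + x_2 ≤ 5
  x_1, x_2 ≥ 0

Evaluate the objective at each vertex of the feasible region:
  z(0, 0) = 0
  z(2.5, 0) = 10
  z(1, 3) = 13  ←
  z(0, 4.25) = 12.75
The maximum is at x_1 = 1, x_2 = 3.

x_1 = 1, x_2 = 3, z = 13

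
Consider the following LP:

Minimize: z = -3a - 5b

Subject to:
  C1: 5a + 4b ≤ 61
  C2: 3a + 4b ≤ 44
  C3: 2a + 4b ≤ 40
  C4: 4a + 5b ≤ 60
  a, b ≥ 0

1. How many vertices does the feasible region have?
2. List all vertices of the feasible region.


1. 5
2. (0, 0), (12.2, 0), (8.5, 4.625), (4, 8), (0, 10)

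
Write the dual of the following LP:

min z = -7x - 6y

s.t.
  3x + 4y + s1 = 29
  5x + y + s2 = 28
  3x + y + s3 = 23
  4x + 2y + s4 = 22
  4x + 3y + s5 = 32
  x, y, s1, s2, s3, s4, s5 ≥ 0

Primal min cᵀx s.t. Ax ≤ b, x ≥ 0  →  Dual max −bᵀy s.t. Aᵀy ≥ −c, y ≥ 0.

Maximize: z = -29y1 - 28y2 - 23y3 - 22y4 - 32y5

Subject to:
  3y1 + 5y2 + 3y3 + 4y4 + 4y5 ≥ 7
  4y1 + y2 + y3 + 2y4 + 3y5 ≥ 6
  y1, y2, y3, y4, y5 ≥ 0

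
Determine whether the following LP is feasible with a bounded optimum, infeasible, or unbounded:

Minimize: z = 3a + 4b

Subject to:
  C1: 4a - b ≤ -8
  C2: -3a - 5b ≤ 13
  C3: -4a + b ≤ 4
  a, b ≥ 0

Infeasible (no feasible solution exists)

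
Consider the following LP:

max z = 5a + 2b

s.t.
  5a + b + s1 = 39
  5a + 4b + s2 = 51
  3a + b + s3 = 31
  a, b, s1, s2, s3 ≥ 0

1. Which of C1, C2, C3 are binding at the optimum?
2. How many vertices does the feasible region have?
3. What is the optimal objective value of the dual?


1. C1, C2
2. 4
3. 43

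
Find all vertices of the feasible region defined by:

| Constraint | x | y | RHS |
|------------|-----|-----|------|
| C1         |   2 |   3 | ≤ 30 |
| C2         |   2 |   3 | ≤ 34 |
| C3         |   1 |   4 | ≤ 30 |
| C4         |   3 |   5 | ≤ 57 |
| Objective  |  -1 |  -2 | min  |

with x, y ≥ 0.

(0, 0), (15, 0), (6, 6), (0, 7.5)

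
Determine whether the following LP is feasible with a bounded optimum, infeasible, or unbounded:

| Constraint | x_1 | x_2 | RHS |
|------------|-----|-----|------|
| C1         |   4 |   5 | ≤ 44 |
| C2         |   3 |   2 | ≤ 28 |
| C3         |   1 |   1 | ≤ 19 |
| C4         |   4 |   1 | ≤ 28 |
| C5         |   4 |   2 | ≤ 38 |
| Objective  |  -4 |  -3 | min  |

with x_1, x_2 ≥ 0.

Feasible with a bounded optimal solution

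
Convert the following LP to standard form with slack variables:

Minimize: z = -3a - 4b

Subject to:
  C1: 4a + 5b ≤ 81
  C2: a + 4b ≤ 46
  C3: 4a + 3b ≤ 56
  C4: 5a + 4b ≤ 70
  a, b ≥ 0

min z = -3a - 4b

s.t.
  4a + 5b + s1 = 81
  a + 4b + s2 = 46
  4a + 3b + s3 = 56
  5a + 4b + s4 = 70
  a, b, s1, s2, s3, s4 ≥ 0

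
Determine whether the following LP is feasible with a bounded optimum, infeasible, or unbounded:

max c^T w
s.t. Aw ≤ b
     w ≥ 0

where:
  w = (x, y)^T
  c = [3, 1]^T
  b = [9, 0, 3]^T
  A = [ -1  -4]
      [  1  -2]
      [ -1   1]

Unbounded (objective can increase without bound)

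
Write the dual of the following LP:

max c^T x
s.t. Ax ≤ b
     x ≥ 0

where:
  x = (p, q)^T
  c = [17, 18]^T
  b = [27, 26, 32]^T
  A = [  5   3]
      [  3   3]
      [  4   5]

Primal max cᵀx s.t. Ax ≤ b, x ≥ 0  →  Dual min bᵀy s.t. Aᵀy ≥ c, y ≥ 0.

Minimize: z = 27y1 + 26y2 + 32y3

Subject to:
  5y1 + 3y2 + 4y3 ≥ 17
  3y1 + 3y2 + 5y3 ≥ 18
  y1, y2, y3 ≥ 0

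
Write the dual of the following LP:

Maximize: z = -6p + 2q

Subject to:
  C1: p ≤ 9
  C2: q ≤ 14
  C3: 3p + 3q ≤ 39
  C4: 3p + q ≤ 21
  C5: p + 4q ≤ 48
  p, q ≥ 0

Primal max cᵀx s.t. Ax ≤ b, x ≥ 0  →  Dual min bᵀy s.t. Aᵀy ≥ c, y ≥ 0.

Minimize: z = 9y1 + 14y2 + 39y3 + 21y4 + 48y5

Subject to:
  y1 + 3y3 + 3y4 + y5 ≥ -6
  y2 + 3y3 + y4 + 4y5 ≥ 2
  y1, y2, y3, y4, y5 ≥ 0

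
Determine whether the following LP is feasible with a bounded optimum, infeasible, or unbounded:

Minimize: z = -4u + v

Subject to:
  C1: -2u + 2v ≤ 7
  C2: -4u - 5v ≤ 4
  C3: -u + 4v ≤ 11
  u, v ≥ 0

Unbounded (objective can decrease without bound)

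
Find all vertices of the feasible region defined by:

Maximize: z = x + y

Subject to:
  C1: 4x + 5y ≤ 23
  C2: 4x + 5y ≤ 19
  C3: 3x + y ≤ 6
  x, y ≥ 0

(0, 0), (2, 0), (1, 3), (0, 3.8)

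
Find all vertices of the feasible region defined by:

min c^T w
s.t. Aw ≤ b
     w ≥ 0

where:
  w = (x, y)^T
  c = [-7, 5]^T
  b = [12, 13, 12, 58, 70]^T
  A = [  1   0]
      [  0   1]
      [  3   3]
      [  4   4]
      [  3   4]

(0, 0), (4, 0), (0, 4)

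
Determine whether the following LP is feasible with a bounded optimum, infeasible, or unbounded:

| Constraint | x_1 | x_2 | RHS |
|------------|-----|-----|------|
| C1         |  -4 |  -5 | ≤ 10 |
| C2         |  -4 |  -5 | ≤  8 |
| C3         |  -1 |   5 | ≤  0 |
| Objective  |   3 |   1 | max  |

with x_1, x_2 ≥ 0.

Unbounded (objective can increase without bound)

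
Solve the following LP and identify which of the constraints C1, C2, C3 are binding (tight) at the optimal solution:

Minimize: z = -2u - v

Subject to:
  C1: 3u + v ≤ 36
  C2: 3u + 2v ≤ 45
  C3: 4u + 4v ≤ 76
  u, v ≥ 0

At u = 9, v = 9, compute slack b - a·x for each constraint:
  C1: 36 − 36 = 0  (binding)
  C2: 45 − 45 = 0  (binding)
  C3: 76 − 72 = 4  (slack)

Optimal: u = 9, v = 9
Binding: C1, C2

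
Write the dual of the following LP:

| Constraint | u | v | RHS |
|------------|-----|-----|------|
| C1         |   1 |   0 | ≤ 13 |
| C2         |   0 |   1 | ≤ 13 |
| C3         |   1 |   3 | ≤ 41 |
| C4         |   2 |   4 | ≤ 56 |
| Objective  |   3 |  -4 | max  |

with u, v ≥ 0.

Primal max cᵀx s.t. Ax ≤ b, x ≥ 0  →  Dual min bᵀy s.t. Aᵀy ≥ c, y ≥ 0.

Minimize: z = 13y1 + 13y2 + 41y3 + 56y4

Subject to:
  y1 + y3 + 2y4 ≥ 3
  y2 + 3y3 + 4y4 ≥ -4
  y1, y2, y3, y4 ≥ 0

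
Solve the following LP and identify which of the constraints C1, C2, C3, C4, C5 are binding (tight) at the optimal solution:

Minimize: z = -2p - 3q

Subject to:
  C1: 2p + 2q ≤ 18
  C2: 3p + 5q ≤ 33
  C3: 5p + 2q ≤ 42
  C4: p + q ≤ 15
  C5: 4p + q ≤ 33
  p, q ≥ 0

At p = 6, q = 3, compute slack b - a·x for each constraint:
  C1: 18 − 18 = 0  (binding)
  C2: 33 − 33 = 0  (binding)
  C3: 42 − 36 = 6  (slack)
  C4: 15 − 9 = 6  (slack)
  C5: 33 − 27 = 6  (slack)

Optimal: p = 6, q = 3
Binding: C1, C2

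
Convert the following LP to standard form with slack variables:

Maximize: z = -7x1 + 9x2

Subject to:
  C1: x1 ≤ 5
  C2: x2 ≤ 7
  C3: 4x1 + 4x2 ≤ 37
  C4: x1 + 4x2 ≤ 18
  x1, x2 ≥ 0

max z = -7x1 + 9x2

s.t.
  x1 + s1 = 5
  x2 + s2 = 7
  4x1 + 4x2 + s3 = 37
  x1 + 4x2 + s4 = 18
  x1, x2, s1, s2, s3, s4 ≥ 0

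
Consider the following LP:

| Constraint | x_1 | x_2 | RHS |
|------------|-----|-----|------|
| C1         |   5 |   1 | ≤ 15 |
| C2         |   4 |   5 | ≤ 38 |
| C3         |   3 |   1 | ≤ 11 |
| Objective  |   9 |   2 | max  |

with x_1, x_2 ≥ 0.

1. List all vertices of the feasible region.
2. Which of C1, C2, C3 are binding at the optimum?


1. (0, 0), (3, 0), (2, 5), (1.545, 6.364), (0, 7.6)
2. C1, C3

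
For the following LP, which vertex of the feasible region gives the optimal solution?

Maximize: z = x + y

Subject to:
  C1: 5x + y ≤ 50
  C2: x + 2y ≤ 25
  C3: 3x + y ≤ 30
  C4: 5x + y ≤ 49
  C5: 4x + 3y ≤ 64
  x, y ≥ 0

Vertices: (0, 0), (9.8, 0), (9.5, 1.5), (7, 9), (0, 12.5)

Evaluate the objective at each vertex of the feasible region:
  z(0, 0) = 0
  z(9.8, 0) = 9.8
  z(9.5, 1.5) = 11
  z(7, 9) = 16  ←
  z(0, 12.5) = 12.5
The maximum is at x = 7, y = 9.

(7, 9)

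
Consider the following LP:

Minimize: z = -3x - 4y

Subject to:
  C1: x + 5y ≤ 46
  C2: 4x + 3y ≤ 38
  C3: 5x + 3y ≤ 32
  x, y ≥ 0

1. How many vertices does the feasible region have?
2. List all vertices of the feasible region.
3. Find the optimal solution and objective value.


1. 4
2. (0, 0), (6.4, 0), (1, 9), (0, 9.2)
3. x = 1, y = 9, z = -39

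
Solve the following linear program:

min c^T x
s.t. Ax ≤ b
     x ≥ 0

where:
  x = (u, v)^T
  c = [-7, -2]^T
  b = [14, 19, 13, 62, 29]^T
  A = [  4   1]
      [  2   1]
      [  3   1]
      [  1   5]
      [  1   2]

Evaluate the objective at each vertex of the feasible region:
  z(0, 0) = 0
  z(3.5, 0) = -24.5
  z(1, 10) = -27  ←
  z(0.2143, 12.36) = -26.21
  z(0, 12.4) = -24.8
The minimum is at u = 1, v = 10.

u = 1, v = 10, z = -27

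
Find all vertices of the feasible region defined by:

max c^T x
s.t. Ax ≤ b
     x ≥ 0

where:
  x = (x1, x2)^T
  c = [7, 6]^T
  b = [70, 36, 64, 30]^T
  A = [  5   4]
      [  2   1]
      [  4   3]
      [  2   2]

(0, 0), (14, 0), (10, 5), (0, 15)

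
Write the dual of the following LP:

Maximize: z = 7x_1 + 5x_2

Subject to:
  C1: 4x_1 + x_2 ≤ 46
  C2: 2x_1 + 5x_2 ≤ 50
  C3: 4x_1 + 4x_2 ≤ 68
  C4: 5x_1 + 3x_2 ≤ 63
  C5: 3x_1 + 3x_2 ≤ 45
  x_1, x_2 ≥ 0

Primal max cᵀx s.t. Ax ≤ b, x ≥ 0  →  Dual min bᵀy s.t. Aᵀy ≥ c, y ≥ 0.

Minimize: z = 46y1 + 50y2 + 68y3 + 63y4 + 45y5

Subject to:
  4y1 + 2y2 + 4y3 + 5y4 + 3y5 ≥ 7
  y1 + 5y2 + 4y3 + 3y4 + 3y5 ≥ 5
  y1, y2, y3, y4, y5 ≥ 0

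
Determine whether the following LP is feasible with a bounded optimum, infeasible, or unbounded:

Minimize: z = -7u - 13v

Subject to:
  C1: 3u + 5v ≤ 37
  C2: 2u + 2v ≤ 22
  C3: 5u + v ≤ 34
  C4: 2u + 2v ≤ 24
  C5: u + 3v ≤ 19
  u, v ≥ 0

Feasible with a bounded optimal solution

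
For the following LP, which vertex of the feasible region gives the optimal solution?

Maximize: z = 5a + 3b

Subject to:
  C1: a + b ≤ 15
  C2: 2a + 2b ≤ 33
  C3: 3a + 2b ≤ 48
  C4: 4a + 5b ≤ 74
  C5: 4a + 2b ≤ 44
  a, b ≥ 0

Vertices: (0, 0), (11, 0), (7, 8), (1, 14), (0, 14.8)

Evaluate the objective at each vertex of the feasible region:
  z(0, 0) = 0
  z(11, 0) = 55
  z(7, 8) = 59  ←
  z(1, 14) = 47
  z(0, 14.8) = 44.4
The maximum is at a = 7, b = 8.

(7, 8)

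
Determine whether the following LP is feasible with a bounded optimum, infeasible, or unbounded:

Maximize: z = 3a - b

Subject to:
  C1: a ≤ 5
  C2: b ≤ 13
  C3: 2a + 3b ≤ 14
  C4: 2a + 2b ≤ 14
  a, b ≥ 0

Feasible with a bounded optimal solution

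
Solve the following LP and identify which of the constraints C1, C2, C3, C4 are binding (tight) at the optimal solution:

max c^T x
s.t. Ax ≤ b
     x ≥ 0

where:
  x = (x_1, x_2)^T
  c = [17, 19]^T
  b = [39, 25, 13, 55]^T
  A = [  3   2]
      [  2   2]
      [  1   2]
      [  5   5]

At x_1 = 9, x_2 = 2, compute slack b - a·x for each constraint:
  C1: 39 − 31 = 8  (slack)
  C2: 25 − 22 = 3  (slack)
  C3: 13 − 13 = 0  (binding)
  C4: 55 − 55 = 0  (binding)

Optimal: x_1 = 9, x_2 = 2
Binding: C3, C4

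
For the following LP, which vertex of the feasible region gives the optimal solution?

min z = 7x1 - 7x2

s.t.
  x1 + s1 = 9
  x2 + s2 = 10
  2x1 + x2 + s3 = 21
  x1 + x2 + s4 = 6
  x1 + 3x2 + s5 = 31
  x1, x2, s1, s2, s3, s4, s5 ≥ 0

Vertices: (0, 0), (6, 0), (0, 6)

Evaluate the objective at each vertex of the feasible region:
  z(0, 0) = 0
  z(6, 0) = 42
  z(0, 6) = -42  ←
The minimum is at x1 = 0, x2 = 6.

(0, 6)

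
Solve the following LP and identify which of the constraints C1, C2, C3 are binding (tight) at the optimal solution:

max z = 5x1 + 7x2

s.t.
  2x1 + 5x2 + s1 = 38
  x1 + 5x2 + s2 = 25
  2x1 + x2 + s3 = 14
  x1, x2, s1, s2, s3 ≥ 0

At x1 = 5, x2 = 4, compute slack b - a·x for each constraint:
  C1: 38 − 30 = 8  (slack)
  C2: 25 − 25 = 0  (binding)
  C3: 14 − 14 = 0  (binding)

Optimal: x1 = 5, x2 = 4
Binding: C2, C3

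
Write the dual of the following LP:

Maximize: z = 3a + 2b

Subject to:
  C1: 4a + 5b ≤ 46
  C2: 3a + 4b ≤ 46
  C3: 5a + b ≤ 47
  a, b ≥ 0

Primal max cᵀx s.t. Ax ≤ b, x ≥ 0  →  Dual min bᵀy s.t. Aᵀy ≥ c, y ≥ 0.

Minimize: z = 46y1 + 46y2 + 47y3

Subject to:
  4y1 + 3y2 + 5y3 ≥ 3
  5y1 + 4y2 + y3 ≥ 2
  y1, y2, y3 ≥ 0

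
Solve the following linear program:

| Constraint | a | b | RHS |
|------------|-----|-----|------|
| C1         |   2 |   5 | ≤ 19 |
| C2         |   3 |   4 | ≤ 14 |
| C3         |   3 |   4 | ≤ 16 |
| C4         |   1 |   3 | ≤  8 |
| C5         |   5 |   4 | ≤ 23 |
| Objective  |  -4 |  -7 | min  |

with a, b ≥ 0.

Evaluate the objective at each vertex of the feasible region:
  z(0, 0) = 0
  z(4.6, 0) = -18.4
  z(4.5, 0.125) = -18.88
  z(2, 2) = -22  ←
  z(0, 2.667) = -18.67
The minimum is at a = 2, b = 2.

a = 2, b = 2, z = -22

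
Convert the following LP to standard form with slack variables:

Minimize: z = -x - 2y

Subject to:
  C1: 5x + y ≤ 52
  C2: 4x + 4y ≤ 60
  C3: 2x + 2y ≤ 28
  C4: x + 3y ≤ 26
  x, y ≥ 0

min z = -x - 2y

s.t.
  5x + y + s1 = 52
  4x + 4y + s2 = 60
  2x + 2y + s3 = 28
  x + 3y + s4 = 26
  x, y, s1, s2, s3, s4 ≥ 0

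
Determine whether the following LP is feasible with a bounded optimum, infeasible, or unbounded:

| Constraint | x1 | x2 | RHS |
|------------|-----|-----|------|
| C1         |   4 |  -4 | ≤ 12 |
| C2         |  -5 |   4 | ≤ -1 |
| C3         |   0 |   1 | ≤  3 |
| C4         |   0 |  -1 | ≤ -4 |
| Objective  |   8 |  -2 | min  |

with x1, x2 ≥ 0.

Infeasible (no feasible solution exists)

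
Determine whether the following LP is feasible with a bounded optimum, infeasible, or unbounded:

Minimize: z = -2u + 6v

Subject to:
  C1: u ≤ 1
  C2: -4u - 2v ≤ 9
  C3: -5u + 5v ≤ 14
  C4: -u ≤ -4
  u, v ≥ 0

Infeasible (no feasible solution exists)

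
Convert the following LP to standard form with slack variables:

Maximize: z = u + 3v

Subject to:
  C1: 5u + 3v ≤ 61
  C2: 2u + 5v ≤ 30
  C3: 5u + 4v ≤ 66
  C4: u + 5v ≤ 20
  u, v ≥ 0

max z = u + 3v

s.t.
  5u + 3v + s1 = 61
  2u + 5v + s2 = 30
  5u + 4v + s3 = 66
  u + 5v + s4 = 20
  u, v, s1, s2, s3, s4 ≥ 0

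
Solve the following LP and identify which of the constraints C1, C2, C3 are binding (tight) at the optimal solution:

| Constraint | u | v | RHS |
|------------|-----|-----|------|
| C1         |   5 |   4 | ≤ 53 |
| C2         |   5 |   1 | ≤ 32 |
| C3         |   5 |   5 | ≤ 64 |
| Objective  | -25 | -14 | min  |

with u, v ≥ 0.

At u = 5, v = 7, compute slack b - a·x for each constraint:
  C1: 53 − 53 = 0  (binding)
  C2: 32 − 32 = 0  (binding)
  C3: 64 − 60 = 4  (slack)

Optimal: u = 5, v = 7
Binding: C1, C2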